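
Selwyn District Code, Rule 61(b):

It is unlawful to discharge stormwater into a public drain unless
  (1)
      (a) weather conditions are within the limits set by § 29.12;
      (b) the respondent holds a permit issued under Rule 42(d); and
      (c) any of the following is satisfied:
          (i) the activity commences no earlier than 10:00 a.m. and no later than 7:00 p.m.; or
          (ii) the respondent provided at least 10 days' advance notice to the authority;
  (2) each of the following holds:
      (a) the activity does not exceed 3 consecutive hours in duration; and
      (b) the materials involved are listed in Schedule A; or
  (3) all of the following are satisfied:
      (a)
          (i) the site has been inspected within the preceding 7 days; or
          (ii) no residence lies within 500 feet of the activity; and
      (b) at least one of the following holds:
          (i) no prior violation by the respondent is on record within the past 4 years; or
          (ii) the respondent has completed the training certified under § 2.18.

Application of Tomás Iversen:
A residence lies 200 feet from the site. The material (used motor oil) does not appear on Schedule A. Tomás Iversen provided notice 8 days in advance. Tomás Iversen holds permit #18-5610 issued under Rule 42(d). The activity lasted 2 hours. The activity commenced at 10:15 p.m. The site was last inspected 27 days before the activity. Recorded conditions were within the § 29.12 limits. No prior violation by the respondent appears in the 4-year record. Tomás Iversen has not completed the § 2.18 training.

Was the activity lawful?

No — unlawful.

(a) weather ok — holds.
(b) holds permit — met.
(i) start within hours — not satisfied.
(ii) ≥10 days' notice — fails.
(c) = F OR F = false.
(1) = T AND T AND F = false.
(a) ≤ 3 hrs duration — met.
(b) Schedule A material — not satisfied.
(2) = T AND F = false.
(i) site inspected — not satisfied.
(ii) no residence in 500 ft — fails.
(a): F OR F → false.
(i) no prior violation — satisfied.
(ii) training certified — fails.
(b) = T OR F = true.
(3): F AND T → false.
So Overall is not satisfied (F OR F OR F).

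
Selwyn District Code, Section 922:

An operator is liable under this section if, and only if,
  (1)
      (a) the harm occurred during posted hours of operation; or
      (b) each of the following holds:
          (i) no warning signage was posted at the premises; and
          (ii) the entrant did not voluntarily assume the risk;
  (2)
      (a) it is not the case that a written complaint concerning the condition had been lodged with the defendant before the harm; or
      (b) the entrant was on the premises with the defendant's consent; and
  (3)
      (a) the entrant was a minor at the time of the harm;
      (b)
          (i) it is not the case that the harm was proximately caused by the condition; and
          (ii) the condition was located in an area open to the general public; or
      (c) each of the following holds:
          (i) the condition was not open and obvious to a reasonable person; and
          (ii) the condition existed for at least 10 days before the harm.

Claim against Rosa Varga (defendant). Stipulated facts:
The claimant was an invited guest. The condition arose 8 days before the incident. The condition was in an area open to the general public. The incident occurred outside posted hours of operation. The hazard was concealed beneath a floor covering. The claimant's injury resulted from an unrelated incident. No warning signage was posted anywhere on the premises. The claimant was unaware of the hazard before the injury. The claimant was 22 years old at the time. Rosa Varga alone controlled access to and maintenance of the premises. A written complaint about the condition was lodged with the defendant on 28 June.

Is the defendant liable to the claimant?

(a) during posted hours — not met.
(i) no signage posted — holds.
(ii) no assumed risk — holds.
(b) = T AND T = true.
(1): F OR T → true.
(a) not (complaint lodged) — not met.
(b) consent to enter — met.
(2) = F OR T = true.
(a) entrant a minor — fails.
(i) not (proximate cause) — holds.
(ii) public area — satisfied.
So (b) is satisfied (T AND T).
(i) not open/obvious — holds.
(ii) condition ≥10 days old — not met.
(c) = T AND F = false.
(3): F OR T OR F → true.
Overall: T AND T AND T → true.

Yes — liable.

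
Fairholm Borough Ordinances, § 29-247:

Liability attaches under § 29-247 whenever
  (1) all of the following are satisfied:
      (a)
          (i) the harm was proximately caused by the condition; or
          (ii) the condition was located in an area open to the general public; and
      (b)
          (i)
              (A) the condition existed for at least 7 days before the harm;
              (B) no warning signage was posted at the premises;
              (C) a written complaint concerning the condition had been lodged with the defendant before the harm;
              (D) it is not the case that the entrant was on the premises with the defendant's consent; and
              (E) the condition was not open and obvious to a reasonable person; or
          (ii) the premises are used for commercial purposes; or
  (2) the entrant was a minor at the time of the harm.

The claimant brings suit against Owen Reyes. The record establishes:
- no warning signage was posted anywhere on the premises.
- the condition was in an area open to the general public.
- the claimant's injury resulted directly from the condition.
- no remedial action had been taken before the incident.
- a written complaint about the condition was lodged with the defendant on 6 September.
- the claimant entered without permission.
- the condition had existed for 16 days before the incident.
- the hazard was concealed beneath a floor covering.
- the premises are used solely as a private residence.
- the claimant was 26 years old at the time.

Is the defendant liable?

Yes — liable.

(i) proximate cause — met.
(ii) public area — met.
So (a) is satisfied (T OR T).
(A) condition ≥7 days old — holds.
(B) no signage posted — met.
(C) complaint lodged — holds.
(D) not (consent to enter) — satisfied.
(E) not open/obvious — satisfied.
(i) = T AND T AND T AND T AND T = true.
(ii) commercial use — not met.
So (b) is satisfied (T OR F).
(1): T AND T → true.
(2) entrant a minor — not satisfied.
Overall = T OR F = true.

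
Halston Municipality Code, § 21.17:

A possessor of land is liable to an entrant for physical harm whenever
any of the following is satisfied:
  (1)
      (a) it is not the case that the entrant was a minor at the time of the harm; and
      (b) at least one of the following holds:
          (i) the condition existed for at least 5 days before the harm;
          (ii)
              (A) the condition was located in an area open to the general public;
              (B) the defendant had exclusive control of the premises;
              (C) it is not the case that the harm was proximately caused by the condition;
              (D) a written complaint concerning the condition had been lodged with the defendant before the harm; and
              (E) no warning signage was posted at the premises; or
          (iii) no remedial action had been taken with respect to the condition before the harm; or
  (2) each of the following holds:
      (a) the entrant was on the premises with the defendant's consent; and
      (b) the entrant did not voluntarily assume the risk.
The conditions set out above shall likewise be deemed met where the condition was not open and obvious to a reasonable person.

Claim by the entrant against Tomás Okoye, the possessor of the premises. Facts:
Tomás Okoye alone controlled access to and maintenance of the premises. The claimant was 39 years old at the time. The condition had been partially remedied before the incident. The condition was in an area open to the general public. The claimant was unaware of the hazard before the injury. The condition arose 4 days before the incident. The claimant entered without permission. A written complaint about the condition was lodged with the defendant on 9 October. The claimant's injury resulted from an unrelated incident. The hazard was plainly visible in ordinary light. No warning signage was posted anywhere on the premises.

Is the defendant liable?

(a) not (entrant a minor) — satisfied.
(i) condition ≥5 days old — not satisfied.
(A) public area — satisfied.
(B) exclusive control — met.
(C) not (proximate cause) — satisfied.
(D) complaint lodged — satisfied.
(E) no signage posted — holds.
(ii): T AND T AND T AND T AND T → true.
(iii) no remedial action — not met.
(b): F OR T OR F → true.
So (1) is satisfied (T AND T).
(a) consent to enter — not met.
(b) no assumed risk — holds.
(2): F AND T → false.
Overall: T OR F → true.
Exception (not open/obvious) — not satisfied.
Result: main true OR exception false → true.

Yes — liable.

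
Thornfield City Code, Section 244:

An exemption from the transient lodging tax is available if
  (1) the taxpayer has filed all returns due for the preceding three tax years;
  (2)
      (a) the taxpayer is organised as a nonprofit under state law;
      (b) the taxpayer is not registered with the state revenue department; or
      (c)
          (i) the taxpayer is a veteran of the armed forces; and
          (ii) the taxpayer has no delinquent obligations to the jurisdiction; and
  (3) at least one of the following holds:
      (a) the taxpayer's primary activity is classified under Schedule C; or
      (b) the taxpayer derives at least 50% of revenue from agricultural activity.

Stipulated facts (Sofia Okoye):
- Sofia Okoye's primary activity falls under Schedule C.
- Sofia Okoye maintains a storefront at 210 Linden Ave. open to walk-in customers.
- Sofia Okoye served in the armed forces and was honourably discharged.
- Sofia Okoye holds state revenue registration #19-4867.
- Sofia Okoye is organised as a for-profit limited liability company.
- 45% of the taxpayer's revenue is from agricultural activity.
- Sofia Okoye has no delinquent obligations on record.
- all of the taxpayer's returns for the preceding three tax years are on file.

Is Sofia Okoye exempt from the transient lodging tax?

(1) returns current — met.
(a) nonprofit — not satisfied.
(b) not (state-registered) — not satisfied.
(i) veteran — satisfied.
(ii) no delinquency — satisfied.
So (c) is satisfied (T AND T).
(2) = F OR F OR T = true.
(a) Schedule C activity — satisfied.
(b) ≥50% agricultural — fails.
(3): T OR F → true.
Overall: T AND T AND T → true.

Yes — exempt.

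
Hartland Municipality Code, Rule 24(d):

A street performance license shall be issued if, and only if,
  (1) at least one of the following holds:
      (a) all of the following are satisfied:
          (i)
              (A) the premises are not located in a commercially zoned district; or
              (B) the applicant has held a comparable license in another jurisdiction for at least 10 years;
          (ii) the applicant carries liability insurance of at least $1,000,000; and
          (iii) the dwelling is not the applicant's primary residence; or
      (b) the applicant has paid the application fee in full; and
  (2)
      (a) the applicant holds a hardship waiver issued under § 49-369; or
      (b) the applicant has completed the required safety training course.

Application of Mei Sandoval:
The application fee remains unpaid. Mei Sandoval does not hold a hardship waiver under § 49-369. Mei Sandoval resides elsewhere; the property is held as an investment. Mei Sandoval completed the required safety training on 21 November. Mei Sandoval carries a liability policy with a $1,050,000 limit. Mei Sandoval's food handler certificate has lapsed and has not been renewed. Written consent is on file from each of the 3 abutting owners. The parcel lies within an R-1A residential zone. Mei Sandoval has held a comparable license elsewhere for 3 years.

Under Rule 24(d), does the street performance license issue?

Yes — granted.

(A) not (commercially zoned) — holds.
(B) prior license ≥ 10 yr — not satisfied.
(i): T OR F → true.
(ii) insurance ≥ $1,000,000 — holds.
(iii) not (primary residence) — holds.
(a): T AND T AND T → true.
(b) fee paid — not met.
So (1) is satisfied (T OR F).
(a) hardship waiver — not satisfied.
(b) safety training — satisfied.
(2): F OR T → true.
So Overall is satisfied (T AND T).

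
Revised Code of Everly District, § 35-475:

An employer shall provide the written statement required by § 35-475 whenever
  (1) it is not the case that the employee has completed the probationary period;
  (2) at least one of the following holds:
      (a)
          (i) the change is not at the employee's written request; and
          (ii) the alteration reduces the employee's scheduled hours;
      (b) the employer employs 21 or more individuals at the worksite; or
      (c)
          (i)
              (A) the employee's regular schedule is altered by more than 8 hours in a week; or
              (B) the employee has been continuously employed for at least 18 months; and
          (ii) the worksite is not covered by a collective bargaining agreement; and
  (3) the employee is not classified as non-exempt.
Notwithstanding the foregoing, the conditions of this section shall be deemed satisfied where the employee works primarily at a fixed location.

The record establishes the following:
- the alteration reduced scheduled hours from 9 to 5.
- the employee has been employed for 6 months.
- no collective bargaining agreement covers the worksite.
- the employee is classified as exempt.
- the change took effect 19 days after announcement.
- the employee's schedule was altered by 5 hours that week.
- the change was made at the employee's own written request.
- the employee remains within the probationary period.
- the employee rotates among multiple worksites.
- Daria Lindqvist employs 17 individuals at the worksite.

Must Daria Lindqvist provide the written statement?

No — not required.

(1) not (past probation) — holds.
(i) not employee-requested — not satisfied.
(ii) hours reduced — holds.
(a) = F AND T = false.
(b) ≥ 21 at site — fails.
(A) schedule shift > 8h — not met.
(B) tenure ≥ 18 mo. — fails.
(i) = F OR F = false.
(ii) no CBA — satisfied.
So (c) is not satisfied (F AND T).
(2) = F OR F OR F = false.
(3) not (non-exempt) — holds.
So Overall is not satisfied (T AND F AND T).
Exception (fixed location) — not satisfied.
Result: main false OR exception false → false.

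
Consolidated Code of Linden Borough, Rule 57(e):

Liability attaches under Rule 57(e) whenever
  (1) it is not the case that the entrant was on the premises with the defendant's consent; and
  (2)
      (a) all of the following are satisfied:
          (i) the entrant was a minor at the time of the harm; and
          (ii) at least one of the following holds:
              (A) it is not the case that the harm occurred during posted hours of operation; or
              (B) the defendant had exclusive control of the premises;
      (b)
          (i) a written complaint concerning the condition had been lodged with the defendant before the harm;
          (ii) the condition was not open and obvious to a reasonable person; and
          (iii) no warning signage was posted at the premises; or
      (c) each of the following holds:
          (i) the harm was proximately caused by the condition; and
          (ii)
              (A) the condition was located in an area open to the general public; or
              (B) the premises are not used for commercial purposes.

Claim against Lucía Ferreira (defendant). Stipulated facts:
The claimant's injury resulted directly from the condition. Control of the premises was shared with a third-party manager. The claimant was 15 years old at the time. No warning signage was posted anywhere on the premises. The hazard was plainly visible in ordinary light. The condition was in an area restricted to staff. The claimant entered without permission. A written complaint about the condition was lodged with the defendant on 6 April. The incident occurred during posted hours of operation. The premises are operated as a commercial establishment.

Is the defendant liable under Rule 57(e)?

(1) not (consent to enter) — met.
(i) entrant a minor — met.
(A) not (during posted hours) — not satisfied.
(B) exclusive control — fails.
(ii): F OR F → false.
(a) = T AND F = false.
(i) complaint lodged — holds.
(ii) not open/obvious — not satisfied.
(iii) no signage posted — met.
(b): T AND F AND T → false.
(i) proximate cause — satisfied.
(A) public area — not met.
(B) not (commercial use) — fails.
(ii): F OR F → false.
(c): T AND F → false.
So (2) is not satisfied (F OR F OR F).
Overall = T AND F = false.

No — not liable.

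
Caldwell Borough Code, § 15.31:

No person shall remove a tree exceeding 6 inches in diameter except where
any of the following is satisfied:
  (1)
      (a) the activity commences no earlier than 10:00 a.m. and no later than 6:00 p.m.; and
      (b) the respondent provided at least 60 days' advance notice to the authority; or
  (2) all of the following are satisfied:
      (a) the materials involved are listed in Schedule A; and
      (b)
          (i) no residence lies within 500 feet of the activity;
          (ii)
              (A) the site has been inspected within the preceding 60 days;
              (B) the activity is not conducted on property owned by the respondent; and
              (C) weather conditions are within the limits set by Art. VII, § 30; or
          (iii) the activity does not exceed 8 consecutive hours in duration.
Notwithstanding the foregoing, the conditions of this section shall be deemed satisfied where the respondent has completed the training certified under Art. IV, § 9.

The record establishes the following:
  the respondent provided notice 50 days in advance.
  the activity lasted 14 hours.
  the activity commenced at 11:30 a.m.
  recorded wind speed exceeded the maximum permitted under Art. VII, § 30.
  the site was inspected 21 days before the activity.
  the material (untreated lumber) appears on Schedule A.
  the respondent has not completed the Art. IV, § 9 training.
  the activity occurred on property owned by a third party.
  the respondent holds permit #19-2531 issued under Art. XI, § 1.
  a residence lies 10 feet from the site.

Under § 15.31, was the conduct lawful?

(a) start within hours — satisfied.
(b) ≥60 days' notice — not met.
(1): T AND F → false.
(a) Schedule A material — holds.
(i) no residence in 500 ft — not satisfied.
(A) site inspected — satisfied.
(B) not (own property) — satisfied.
(C) weather ok — not satisfied.
(ii): T AND T AND F → false.
(iii) ≤ 8 hrs duration — fails.
(b) = F OR F OR F = false.
So (2) is not satisfied (T AND F).
Overall: F OR F → false.
Exception (training certified) — not satisfied.
Result: main false OR exception false → false.

No — unlawful.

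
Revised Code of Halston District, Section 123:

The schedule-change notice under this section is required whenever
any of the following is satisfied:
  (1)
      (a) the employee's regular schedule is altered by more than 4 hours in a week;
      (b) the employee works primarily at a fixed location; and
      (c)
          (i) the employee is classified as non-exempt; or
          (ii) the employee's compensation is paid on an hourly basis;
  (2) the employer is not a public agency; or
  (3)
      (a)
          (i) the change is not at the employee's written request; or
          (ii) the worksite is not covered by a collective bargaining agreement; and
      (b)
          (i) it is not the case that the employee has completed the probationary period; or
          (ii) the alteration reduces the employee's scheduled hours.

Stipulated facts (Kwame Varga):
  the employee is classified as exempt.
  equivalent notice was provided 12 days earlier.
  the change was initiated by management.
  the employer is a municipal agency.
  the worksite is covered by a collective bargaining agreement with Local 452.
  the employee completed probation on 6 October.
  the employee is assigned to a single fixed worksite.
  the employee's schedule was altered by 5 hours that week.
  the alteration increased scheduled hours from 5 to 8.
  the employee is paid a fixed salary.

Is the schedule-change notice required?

(a) schedule shift > 4h — holds.
(b) fixed location — satisfied.
(i) non-exempt — not satisfied.
(ii) hourly-paid — not met.
(c): F OR F → false.
(1): T AND T AND F → false.
(2) not (public agency) — not met.
(i) not employee-requested — satisfied.
(ii) no CBA — not met.
(a) = T OR F = true.
(i) not (past probation) — not satisfied.
(ii) hours reduced — fails.
So (b) is not satisfied (F OR F).
So (3) is not satisfied (T AND F).
Overall = F OR F OR F = false.

No — not required.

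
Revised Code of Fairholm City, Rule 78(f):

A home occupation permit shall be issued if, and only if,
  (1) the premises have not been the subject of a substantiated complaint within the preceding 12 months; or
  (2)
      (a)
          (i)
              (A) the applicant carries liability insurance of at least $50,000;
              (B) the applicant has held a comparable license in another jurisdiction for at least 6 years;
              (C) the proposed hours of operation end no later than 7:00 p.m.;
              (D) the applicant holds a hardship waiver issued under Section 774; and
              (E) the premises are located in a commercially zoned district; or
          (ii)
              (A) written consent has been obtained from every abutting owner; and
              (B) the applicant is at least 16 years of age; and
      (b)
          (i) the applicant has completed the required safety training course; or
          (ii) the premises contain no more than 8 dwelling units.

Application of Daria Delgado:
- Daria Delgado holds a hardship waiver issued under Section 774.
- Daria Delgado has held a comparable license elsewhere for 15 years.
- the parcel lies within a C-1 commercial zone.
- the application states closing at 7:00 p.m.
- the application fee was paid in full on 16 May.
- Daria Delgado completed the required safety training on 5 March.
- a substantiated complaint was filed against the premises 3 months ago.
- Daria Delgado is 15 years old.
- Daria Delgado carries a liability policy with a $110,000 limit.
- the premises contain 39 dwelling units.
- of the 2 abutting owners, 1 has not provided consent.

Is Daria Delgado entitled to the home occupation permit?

(1) no complaint in 12 mo. — not satisfied.
(A) insurance ≥ $50,000 — holds.
(B) prior license ≥ 6 yr — satisfied.
(C) closes by 7 p.m. — met.
(D) hardship waiver — holds.
(E) commercially zoned — satisfied.
So (i) is satisfied (T AND T AND T AND T AND T).
(A) all abutters consent — not satisfied.
(B) age ≥ 16 — not satisfied.
(ii): F AND F → false.
(a): T OR F → true.
(i) safety training — holds.
(ii) ≤ 8 units — not met.
(b) = T OR F = true.
(2): T AND T → true.
So Overall is satisfied (F OR T).

Yes — granted.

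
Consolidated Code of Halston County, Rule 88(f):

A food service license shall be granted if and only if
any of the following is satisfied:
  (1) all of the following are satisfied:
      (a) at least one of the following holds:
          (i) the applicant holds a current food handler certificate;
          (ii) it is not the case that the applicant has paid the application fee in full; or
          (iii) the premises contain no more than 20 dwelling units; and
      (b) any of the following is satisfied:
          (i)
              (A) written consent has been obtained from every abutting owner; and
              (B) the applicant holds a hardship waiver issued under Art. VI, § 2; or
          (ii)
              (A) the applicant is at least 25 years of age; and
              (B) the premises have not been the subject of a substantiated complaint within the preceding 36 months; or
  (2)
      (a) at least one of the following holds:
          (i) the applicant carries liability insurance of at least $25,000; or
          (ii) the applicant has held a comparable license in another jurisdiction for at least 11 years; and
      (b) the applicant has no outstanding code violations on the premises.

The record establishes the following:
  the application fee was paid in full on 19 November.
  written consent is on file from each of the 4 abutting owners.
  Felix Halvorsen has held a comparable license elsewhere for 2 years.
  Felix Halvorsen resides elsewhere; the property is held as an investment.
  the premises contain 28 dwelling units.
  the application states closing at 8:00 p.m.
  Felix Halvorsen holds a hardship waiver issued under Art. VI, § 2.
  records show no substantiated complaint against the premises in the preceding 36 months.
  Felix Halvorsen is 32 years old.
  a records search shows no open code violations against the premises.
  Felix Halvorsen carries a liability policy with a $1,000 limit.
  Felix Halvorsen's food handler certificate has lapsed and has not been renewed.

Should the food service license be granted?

(i) food handler cert. — fails.
(ii) not (fee paid) — fails.
(iii) ≤ 20 units — not met.
So (a) is not satisfied (F OR F OR F).
(A) all abutters consent — satisfied.
(B) hardship waiver — holds.
So (i) is satisfied (T AND T).
(A) age ≥ 25 — holds.
(B) no complaint in 36 mo. — met.
(ii) = T AND T = true.
(b): T OR T → true.
(1): F AND T → false.
(i) insurance ≥ $25,000 — not satisfied.
(ii) prior license ≥ 11 yr — fails.
(a): F OR F → false.
(b) no code violations — holds.
So (2) is not satisfied (F AND T).
Overall: F OR F → false.

No — denied.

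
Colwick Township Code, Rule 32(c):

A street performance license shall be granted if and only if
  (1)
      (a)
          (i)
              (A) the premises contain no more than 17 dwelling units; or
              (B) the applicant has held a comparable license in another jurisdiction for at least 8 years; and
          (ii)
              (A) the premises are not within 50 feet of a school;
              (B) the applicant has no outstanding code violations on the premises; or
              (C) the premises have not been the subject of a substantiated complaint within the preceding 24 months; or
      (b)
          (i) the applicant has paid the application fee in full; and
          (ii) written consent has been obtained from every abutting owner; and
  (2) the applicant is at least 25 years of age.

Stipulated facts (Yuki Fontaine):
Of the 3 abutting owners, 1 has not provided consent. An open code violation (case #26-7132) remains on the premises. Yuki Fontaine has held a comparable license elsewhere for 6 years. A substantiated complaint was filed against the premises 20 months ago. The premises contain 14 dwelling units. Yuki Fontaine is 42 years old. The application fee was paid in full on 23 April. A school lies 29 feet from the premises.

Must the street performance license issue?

(A) ≤ 17 units — met.
(B) prior license ≥ 8 yr — fails.
(i): T OR F → true.
(A) ≥50 ft from school — not met.
(B) no code violations — not satisfied.
(C) no complaint in 24 mo. — fails.
(ii) = F OR F OR F = false.
(a) = T AND F = false.
(i) fee paid — satisfied.
(ii) all abutters consent — fails.
(b) = T AND F = false.
(1): F OR F → false.
(2) age ≥ 25 — met.
So Overall is not satisfied (F AND T).

No — denied.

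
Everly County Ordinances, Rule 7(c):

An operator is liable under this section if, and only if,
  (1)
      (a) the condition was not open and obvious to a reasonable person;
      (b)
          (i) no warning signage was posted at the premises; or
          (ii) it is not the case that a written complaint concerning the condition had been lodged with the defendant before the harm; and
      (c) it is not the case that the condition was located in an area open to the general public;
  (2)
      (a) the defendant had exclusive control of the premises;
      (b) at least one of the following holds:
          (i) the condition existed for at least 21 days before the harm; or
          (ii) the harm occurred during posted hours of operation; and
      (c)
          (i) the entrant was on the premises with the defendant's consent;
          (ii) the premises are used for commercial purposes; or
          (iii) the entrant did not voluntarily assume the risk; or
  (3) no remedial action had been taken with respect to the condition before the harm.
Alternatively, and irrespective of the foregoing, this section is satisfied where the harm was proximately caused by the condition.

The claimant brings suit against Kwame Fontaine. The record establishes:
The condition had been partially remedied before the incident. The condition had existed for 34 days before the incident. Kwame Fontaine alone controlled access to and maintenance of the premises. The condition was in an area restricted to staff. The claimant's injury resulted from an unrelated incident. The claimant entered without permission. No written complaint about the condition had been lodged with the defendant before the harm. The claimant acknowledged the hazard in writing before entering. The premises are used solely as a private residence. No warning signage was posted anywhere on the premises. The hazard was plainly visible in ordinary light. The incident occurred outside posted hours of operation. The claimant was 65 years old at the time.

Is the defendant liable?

(a) not open/obvious — fails.
(i) no signage posted — met.
(ii) not (complaint lodged) — satisfied.
(b): T OR T → true.
(c) not (public area) — satisfied.
So (1) is not satisfied (F AND T AND T).
(a) exclusive control — met.
(i) condition ≥21 days old — satisfied.
(ii) during posted hours — fails.
(b): T OR F → true.
(i) consent to enter — not satisfied.
(ii) commercial use — fails.
(iii) no assumed risk — fails.
So (c) is not satisfied (F OR F OR F).
So (2) is not satisfied (T AND T AND F).
(3) no remedial action — fails.
Overall: F OR F OR F → false.
Exception (proximate cause) — not satisfied.
Result: main false OR exception false → false.

No — not liable.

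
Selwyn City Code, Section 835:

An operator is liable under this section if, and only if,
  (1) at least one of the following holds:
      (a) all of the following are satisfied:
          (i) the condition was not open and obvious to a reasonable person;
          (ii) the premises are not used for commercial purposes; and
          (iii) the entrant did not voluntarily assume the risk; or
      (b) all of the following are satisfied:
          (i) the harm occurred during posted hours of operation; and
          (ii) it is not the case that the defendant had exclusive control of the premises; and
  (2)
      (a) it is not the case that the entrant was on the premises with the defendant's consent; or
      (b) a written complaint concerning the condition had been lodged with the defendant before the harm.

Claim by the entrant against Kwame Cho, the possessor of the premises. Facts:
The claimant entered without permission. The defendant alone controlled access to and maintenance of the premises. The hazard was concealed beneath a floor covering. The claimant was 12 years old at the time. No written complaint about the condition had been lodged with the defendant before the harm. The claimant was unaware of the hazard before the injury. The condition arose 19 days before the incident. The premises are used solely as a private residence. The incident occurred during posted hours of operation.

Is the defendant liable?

(i) not open/obvious — holds.
(ii) not (commercial use) — met.
(iii) no assumed risk — satisfied.
(a) = T AND T AND T = true.
(i) during posted hours — met.
(ii) not (exclusive control) — not met.
So (b) is not satisfied (T AND F).
So (1) is satisfied (T OR F).
(a) not (consent to enter) — satisfied.
(b) complaint lodged — not met.
(2): T OR F → true.
Overall = T AND T = true.

Yes — liable.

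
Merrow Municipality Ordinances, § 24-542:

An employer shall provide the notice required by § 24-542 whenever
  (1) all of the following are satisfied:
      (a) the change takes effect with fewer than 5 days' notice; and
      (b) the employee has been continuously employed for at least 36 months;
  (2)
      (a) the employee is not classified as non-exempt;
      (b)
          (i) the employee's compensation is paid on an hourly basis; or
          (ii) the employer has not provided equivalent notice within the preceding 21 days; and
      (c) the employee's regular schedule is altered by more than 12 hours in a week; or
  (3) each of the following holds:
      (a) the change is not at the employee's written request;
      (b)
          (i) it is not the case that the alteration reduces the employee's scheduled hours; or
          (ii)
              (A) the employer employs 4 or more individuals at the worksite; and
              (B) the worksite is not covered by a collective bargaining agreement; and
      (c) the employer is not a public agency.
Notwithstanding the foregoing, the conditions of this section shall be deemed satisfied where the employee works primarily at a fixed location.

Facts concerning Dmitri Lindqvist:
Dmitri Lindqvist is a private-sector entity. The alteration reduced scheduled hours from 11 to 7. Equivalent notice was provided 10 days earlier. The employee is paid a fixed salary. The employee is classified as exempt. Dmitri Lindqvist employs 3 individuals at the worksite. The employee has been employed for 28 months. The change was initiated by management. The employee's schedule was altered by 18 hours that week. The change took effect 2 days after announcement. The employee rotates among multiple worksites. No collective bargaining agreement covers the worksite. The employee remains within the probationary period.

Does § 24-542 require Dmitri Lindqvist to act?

(a) < 5 days' notice — satisfied.
(b) tenure ≥ 36 mo. — not met.
(1): T AND F → false.
(a) not (non-exempt) — satisfied.
(i) hourly-paid — not satisfied.
(ii) no recent notice — fails.
So (b) is not satisfied (F OR F).
(c) schedule shift > 12h — met.
(2) = T AND F AND T = false.
(a) not employee-requested — satisfied.
(i) not (hours reduced) — fails.
(A) ≥ 4 at site — not satisfied.
(B) no CBA — holds.
So (ii) is not satisfied (F AND T).
So (b) is not satisfied (F OR F).
(c) not (public agency) — satisfied.
(3) = T AND F AND T = false.
So Overall is not satisfied (F OR F OR F).
Exception (fixed location) — not satisfied.
Result: main false OR exception false → false.

No — not required.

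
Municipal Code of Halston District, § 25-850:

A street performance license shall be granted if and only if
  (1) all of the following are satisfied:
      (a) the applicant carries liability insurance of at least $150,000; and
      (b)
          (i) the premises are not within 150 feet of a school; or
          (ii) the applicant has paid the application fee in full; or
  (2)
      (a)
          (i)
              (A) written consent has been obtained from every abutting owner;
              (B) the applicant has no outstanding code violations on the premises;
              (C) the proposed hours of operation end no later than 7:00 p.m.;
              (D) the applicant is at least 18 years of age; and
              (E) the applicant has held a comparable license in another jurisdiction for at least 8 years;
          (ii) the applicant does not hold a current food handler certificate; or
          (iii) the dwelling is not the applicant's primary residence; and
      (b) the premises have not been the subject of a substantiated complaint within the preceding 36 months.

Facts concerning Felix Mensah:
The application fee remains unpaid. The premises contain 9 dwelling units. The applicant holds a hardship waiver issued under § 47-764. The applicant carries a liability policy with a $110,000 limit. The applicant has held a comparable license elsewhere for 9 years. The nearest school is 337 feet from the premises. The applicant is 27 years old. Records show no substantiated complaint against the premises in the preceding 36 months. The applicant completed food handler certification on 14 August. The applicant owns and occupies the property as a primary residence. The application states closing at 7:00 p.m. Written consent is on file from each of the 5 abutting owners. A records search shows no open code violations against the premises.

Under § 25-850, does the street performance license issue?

(a) insurance ≥ $150,000 — not satisfied.
(i) ≥150 ft from school — holds.
(ii) fee paid — fails.
So (b) is satisfied (T OR F).
(1) = F AND T = false.
(A) all abutters consent — holds.
(B) no code violations — holds.
(C) closes by 7 p.m. — satisfied.
(D) age ≥ 18 — met.
(E) prior license ≥ 8 yr — met.
(i): T AND T AND T AND T AND T → true.
(ii) not (food handler cert.) — fails.
(iii) not (primary residence) — not met.
(a) = T OR F OR F = true.
(b) no complaint in 36 mo. — satisfied.
(2): T AND T → true.
Overall: F OR T → true.

Yes — granted.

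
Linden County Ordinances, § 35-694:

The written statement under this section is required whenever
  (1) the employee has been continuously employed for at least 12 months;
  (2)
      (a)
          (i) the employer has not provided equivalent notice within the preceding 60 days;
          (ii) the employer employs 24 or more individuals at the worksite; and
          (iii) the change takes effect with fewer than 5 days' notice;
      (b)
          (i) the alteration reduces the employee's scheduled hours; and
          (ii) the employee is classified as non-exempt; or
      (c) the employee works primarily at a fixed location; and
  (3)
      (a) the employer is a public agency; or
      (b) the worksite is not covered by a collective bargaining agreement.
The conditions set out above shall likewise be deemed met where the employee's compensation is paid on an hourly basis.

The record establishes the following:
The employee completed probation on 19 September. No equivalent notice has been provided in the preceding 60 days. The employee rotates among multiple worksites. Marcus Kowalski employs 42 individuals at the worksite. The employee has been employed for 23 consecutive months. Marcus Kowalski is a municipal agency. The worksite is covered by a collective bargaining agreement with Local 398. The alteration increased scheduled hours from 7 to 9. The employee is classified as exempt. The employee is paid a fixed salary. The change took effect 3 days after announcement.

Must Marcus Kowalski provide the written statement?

(1) tenure ≥ 12 mo. — met.
(i) no recent notice — satisfied.
(ii) ≥ 24 at site — holds.
(iii) < 5 days' notice — met.
(a): T AND T AND T → true.
(i) hours reduced — not satisfied.
(ii) non-exempt — not satisfied.
So (b) is not satisfied (F AND F).
(c) fixed location — not met.
So (2) is satisfied (T OR F OR F).
(a) public agency — satisfied.
(b) no CBA — fails.
(3): T OR F → true.
Overall = T AND T AND T = true.
Exception (hourly-paid) — not satisfied.
Result: main true OR exception false → true.

Yes — required.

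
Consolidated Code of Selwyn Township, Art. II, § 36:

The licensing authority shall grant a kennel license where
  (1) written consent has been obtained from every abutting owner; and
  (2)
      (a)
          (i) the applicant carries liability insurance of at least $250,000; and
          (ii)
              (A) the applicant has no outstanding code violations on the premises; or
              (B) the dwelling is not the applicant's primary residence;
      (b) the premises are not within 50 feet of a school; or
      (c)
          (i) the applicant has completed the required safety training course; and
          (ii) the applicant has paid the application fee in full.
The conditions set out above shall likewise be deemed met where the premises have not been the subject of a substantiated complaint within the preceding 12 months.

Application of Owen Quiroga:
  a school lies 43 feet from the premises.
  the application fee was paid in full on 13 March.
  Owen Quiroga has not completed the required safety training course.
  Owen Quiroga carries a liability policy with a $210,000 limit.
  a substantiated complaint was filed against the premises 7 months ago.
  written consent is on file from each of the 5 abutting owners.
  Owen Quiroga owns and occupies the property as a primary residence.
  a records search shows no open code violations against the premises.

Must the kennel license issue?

No — denied.

(1) all abutters consent — satisfied.
(i) insurance ≥ $250,000 — not met.
(A) no code violations — met.
(B) not (primary residence) — not met.
So (ii) is satisfied (T OR F).
(a) = F AND T = false.
(b) ≥50 ft from school — fails.
(i) safety training — not met.
(ii) fee paid — met.
(c): F AND T → false.
(2) = F OR F OR F = false.
So Overall is not satisfied (T AND F).
Exception (no complaint in 12 mo.) — not satisfied.
Result: main false OR exception false → false.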